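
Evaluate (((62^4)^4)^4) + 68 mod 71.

9

(62)^4 ≡ 29 (mod 71)
(29)^4 ≡ 50 (mod 71)
(50)^4 ≡ 12 (mod 71)
12 + 68 = 80 ≡ 9 (mod 71)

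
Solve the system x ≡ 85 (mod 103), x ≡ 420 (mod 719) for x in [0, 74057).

103⁻¹ mod 719: 103*363 ≡ 1 (mod 719), so 103⁻¹ ≡ 363.
x = 85 + 103*((420 − 85)*363 mod 719) = 85 + 103*94 = 9767.

9767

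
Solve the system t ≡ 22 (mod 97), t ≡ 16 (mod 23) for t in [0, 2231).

798

97⁻¹ mod 23: 97×14 ≡ 1 (mod 23), so 97⁻¹ ≡ 14.
t = 22 + 97×((16 − 22)×14 mod 23) = 22 + 97×8 = 798.
Check: 798 mod 97 = 22, 798 mod 23 = 16. ✓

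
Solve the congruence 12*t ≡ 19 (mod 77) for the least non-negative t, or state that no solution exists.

8

gcd(12, 77) = 1, so a unique solution mod 77 exists.
12⁻¹ ≡ 45 (mod 77).
t ≡ 45*19 ≡ 8 (mod 77).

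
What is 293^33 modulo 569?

80

Using repeated squaring:
293^1 ≡ 293 (mod 569)
293^2 ≡ 293^2 = 85849 ≡ 499 (mod 569)
293^4 ≡ 499^2 = 249001 ≡ 348 (mod 569)
293^8 ≡ 348^2 = 121104 ≡ 476 (mod 569)
293^16 ≡ 476^2 = 226576 ≡ 114 (mod 569)
293^32 ≡ 114^2 = 12996 ≡ 478 (mod 569)
293^33 = 293^32 · 293^1 ≡ 478 · 293 (mod 569).
478 · 293 = 140054 ≡ 80 (mod 569).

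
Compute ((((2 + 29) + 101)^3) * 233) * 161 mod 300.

84

2 + 29 = 31
31 + 101 = 132
(132)^3 ≡ 168 (mod 300)
168 * 233 = 39144 ≡ 144 (mod 300)
144 * 161 = 23184 ≡ 84 (mod 300)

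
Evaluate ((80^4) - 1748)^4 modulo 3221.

1116

(80)^4 ≡ 1764 (mod 3221)
1764 - 1748 = 16
(16)^4 ≡ 1116 (mod 3221)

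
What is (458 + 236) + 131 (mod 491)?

334

458 + 236 = 694 ≡ 203 (mod 491)
203 + 131 = 334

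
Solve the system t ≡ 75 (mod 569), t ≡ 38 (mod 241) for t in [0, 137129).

569⁻¹ mod 241: 569·205 ≡ 1 (mod 241), so 569⁻¹ ≡ 205.
t = 75 + 569·((38 − 75)·205 mod 241) = 75 + 569·127 = 72338.

72338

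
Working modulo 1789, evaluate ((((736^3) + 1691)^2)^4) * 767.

(736)^3 ≡ 661 (mod 1789)
661 + 1691 = 2352 ≡ 563 (mod 1789)
(563)^2 ≡ 316 (mod 1789)
(316)^4 ≡ 244 (mod 1789)
244 * 767 = 187148 ≡ 1092 (mod 1789)

1092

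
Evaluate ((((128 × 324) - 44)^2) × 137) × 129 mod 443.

128 × 324 = 41472 ≡ 273 (mod 443)
273 - 44 = 229
(229)^2 ≡ 167 (mod 443)
167 × 137 = 22879 ≡ 286 (mod 443)
286 × 129 = 36894 ≡ 125 (mod 443)

125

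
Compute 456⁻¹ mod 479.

479 = 1*456 + 23
456 = 19*23 + 19
23 = 1*19 + 4
19 = 4*4 + 3
4 = 1*3 + 1
3 = 3*1 + 0
gcd(456, 479) = 1, so the inverse exists.
Back-substitute for 1:
1 = 1*4 − 1*3
  = −1*19 + 5*4
  = 5*23 − 6*19
  = −6*456 + 119*23
  = 119*479 − 125*456
So 456⁻¹ ≡ −125 ≡ 354 (mod 479).

354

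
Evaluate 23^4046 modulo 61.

Using repeated squaring:
23^1 ≡ 23 (mod 61)
23^2 ≡ 23^2 = 529 ≡ 41 (mod 61)
23^4 ≡ 41^2 = 1681 ≡ 34 (mod 61)
23^8 ≡ 34^2 = 1156 ≡ 58 (mod 61)
23^16 ≡ 58^2 = 3364 ≡ 9 (mod 61)
23^32 ≡ 9^2 = 81 ≡ 20 (mod 61)
23^64 ≡ 20^2 = 400 ≡ 34 (mod 61)
23^128 ≡ 34^2 = 1156 ≡ 58 (mod 61)
23^256 ≡ 58^2 = 3364 ≡ 9 (mod 61)
23^512 ≡ 9^2 = 81 ≡ 20 (mod 61)
23^1024 ≡ 20^2 = 400 ≡ 34 (mod 61)
23^2048 ≡ 34^2 = 1156 ≡ 58 (mod 61)
23^4046 = 23^2048 × 23^1024 × 23^512 × 23^256 × 23^128 × 23^64 × 23^8 × 23^4 × 23^2 ≡ 58 × 34 × 20 × 9 × 58 × 34 × 58 × 34 × 41 (mod 61).
Accumulate the product:
58 × 34 = 1972 ≡ 20
20 × 20 = 400 ≡ 34
34 × 9 = 306 ≡ 1
1 × 58 = 58
58 × 34 = 1972 ≡ 20
20 × 58 = 1160 ≡ 1
1 × 34 = 34
34 × 41 = 1394 ≡ 52

52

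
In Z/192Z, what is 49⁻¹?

145

Run the extended Euclidean algorithm:
192 = 3×49 + 45
49 = 1×45 + 4
45 = 11×4 + 1
4 = 4×1 + 0
gcd(49, 192) = 1, so the inverse exists.
Back-substitute for 1:
1 = 1×45 − 11×4
  = −11×49 + 12×45
  = 12×192 − 47×49
So 49⁻¹ ≡ −47 ≡ 145 (mod 192).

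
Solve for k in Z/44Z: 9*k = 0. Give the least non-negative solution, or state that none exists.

0

gcd(9, 44) = 1, so a unique solution mod 44 exists.
9⁻¹ ≡ 5 (mod 44).
k ≡ 5*0 ≡ 0 (mod 44).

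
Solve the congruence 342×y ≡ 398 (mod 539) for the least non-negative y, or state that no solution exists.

gcd(342, 539) = 1, so a unique solution mod 539 exists.
342⁻¹ ≡ 342 (mod 539).
y ≡ 342×398 ≡ 288 (mod 539).

288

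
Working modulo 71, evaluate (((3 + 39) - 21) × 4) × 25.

3 + 39 = 42
42 - 21 = 21
21 × 4 = 84 ≡ 13 (mod 71)
13 × 25 = 325 ≡ 41 (mod 71)

41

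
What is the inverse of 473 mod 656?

233

Run the extended Euclidean algorithm:
656 = 1×473 + 183
473 = 2×183 + 107
183 = 1×107 + 76
107 = 1×76 + 31
76 = 2×31 + 14
31 = 2×14 + 3
14 = 4×3 + 2
3 = 1×2 + 1
2 = 2×1 + 0
gcd(473, 656) = 1, so the inverse exists.
Bézout: 1 = −168×656 + 233×473.
So 473⁻¹ ≡ 233 (mod 656).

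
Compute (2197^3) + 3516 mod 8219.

(2197)^3 ≡ 375 (mod 8219)
375 + 3516 = 3891

3891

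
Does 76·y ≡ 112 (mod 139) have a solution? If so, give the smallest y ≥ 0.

gcd(76, 139) = 1, so a unique solution mod 139 exists.
76⁻¹ ≡ 75 (mod 139).
y ≡ 75·112 ≡ 60 (mod 139).

60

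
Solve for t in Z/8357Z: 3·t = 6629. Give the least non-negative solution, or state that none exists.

gcd(3, 8357) = 1, so a unique solution mod 8357 exists.
3⁻¹ ≡ 2786 (mod 8357).
t ≡ 2786·6629 ≡ 7781 (mod 8357).

7781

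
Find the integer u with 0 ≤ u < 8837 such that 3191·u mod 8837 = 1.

5295

Apply the Euclidean algorithm and back-substitute:
8837 = 2×3191 + 2455
3191 = 1×2455 + 736
2455 = 3×736 + 247
736 = 2×247 + 242
247 = 1×242 + 5
242 = 48×5 + 2
5 = 2×2 + 1
2 = 2×1 + 0
gcd(3191, 8837) = 1, so the inverse exists.
Back-substitute for 1:
1 = 1×5 − 2×2
  = −2×242 + 97×5
  = 97×247 − 99×242
  = −99×736 + 295×247
  = 295×2455 − 984×736
  = −984×3191 + 1279×2455
  = 1279×8837 − 3542×3191
So 3191⁻¹ ≡ −3542 ≡ 5295 (mod 8837).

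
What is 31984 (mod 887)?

52

31984 = 36×887 + 52, so 31984 ≡ 52 (mod 887).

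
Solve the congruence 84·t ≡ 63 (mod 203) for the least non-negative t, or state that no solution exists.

8

gcd(84, 203) = 7, and 7 | 63, so solutions exist.
Divide through by 7: 12·t ≡ 9 mod 29.
12⁻¹ ≡ 17 (mod 29).
t ≡ 17·9 ≡ 8 (mod 29).
The smallest non-negative solution is t = 8.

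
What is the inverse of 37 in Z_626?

626 = 16×37 + 34
37 = 1×34 + 3
34 = 11×3 + 1
3 = 3×1 + 0
gcd(37, 626) = 1, so the inverse exists.
Back-substitute for 1:
1 = 1×34 − 11×3
  = −11×37 + 12×34
  = 12×626 − 203×37
So 37⁻¹ ≡ −203 ≡ 423 (mod 626).

423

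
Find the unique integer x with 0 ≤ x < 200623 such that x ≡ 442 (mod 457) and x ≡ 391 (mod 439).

166333

457⁻¹ mod 439: 457·122 ≡ 1 (mod 439), so 457⁻¹ ≡ 122.
x = 442 + 457·((391 − 442)·122 mod 439) = 442 + 457·363 = 166333.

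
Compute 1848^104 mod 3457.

104 in binary is 1101000, i.e. 104 = 64 + 32 + 8.
1848^1 ≡ 1848 (mod 3457)
1848^2 ≡ 1848^2 = 3415104 ≡ 3045 (mod 3457)
1848^4 ≡ 3045^2 = 9272025 ≡ 351 (mod 3457)
1848^8 ≡ 351^2 = 123201 ≡ 2206 (mod 3457)
1848^16 ≡ 2206^2 = 4866436 ≡ 2437 (mod 3457)
1848^32 ≡ 2437^2 = 5938969 ≡ 3300 (mod 3457)
1848^64 ≡ 3300^2 = 10890000 ≡ 450 (mod 3457)
1848^104 = 1848^64 · 1848^32 · 1848^8 ≡ 450 · 3300 · 2206 (mod 3457).
Accumulate the product:
450 · 3300 = 1485000 ≡ 1947
1947 · 2206 = 4295082 ≡ 1488

1488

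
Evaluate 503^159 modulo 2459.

By square-and-multiply:
159 in binary is 10011111, i.e. 159 = 128 + 16 + 8 + 4 + 2 + 1.
503^1 ≡ 503 (mod 2459)
503^2 ≡ 503^2 = 253009 ≡ 2191 (mod 2459)
503^4 ≡ 2191^2 = 4800481 ≡ 513 (mod 2459)
503^8 ≡ 513^2 = 263169 ≡ 56 (mod 2459)
503^16 ≡ 56^2 = 3136 ≡ 677 (mod 2459)
503^32 ≡ 677^2 = 458329 ≡ 955 (mod 2459)
503^64 ≡ 955^2 = 912025 ≡ 2195 (mod 2459)
503^128 ≡ 2195^2 = 4818025 ≡ 844 (mod 2459)
503^159 = 503^128 * 503^16 * 503^8 * 503^4 * 503^2 * 503^1 ≡ 844 * 677 * 56 * 513 * 2191 * 503 (mod 2459).
Accumulate the product:
844 * 677 = 571388 ≡ 900
900 * 56 = 50400 ≡ 1220
1220 * 513 = 625860 ≡ 1274
1274 * 2191 = 2791334 ≡ 369
369 * 503 = 185607 ≡ 1182

1182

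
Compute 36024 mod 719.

74

36024 = 50×719 + 74, so 36024 ≡ 74 (mod 719).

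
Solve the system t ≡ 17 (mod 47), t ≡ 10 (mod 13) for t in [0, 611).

205

47⁻¹ mod 13: 47·5 ≡ 1 (mod 13), so 47⁻¹ ≡ 5.
t = 17 + 47·((10 − 17)·5 mod 13) = 17 + 47·4 = 205.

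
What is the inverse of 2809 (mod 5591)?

Apply the Euclidean algorithm and back-substitute:
5591 = 1*2809 + 2782
2809 = 1*2782 + 27
2782 = 103*27 + 1
27 = 27*1 + 0
gcd(2809, 5591) = 1, so the inverse exists.
Bézout: 1 = 104*5591 − 207*2809.
So 2809⁻¹ ≡ −207 ≡ 5384 (mod 5591).

5384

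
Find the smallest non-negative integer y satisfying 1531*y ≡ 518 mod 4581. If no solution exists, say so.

gcd(1531, 4581) = 1, so a unique solution mod 4581 exists.
1531⁻¹ ≡ 1909 (mod 4581).
y ≡ 1909*518 ≡ 3947 (mod 4581).

3947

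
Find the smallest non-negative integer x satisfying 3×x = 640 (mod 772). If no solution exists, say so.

728

gcd(3, 772) = 1, so a unique solution mod 772 exists.
3⁻¹ ≡ 515 (mod 772).
x ≡ 515×640 ≡ 728 (mod 772).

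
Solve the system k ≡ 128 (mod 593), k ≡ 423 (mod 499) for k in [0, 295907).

61800

593⁻¹ mod 499: 593·430 ≡ 1 (mod 499), so 593⁻¹ ≡ 430.
k = 128 + 593·((423 − 128)·430 mod 499) = 128 + 593·104 = 61800.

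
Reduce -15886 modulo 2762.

-15886 = -6·2762 + 686, so -15886 ≡ 686 (mod 2762).

686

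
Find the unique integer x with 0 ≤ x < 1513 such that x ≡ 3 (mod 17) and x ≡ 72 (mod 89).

17⁻¹ mod 89: 17·21 ≡ 1 (mod 89), so 17⁻¹ ≡ 21.
x = 3 + 17·((72 − 3)·21 mod 89) = 3 + 17·25 = 428.
Check: 428 mod 17 = 3, 428 mod 89 = 72. ✓

428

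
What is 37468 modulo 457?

451

37468 = 81·457 + 451, so 37468 ≡ 451 (mod 457).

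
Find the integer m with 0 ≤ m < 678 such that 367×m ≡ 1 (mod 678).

Apply the Euclidean algorithm and back-substitute:
678 = 1·367 + 311
367 = 1·311 + 56
311 = 5·56 + 31
56 = 1·31 + 25
31 = 1·25 + 6
25 = 4·6 + 1
6 = 6·1 + 0
gcd(367, 678) = 1, so the inverse exists.
Bézout: 1 = −59·678 + 109·367.
So 367⁻¹ ≡ 109 (mod 678).

109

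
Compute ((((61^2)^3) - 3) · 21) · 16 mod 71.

(61)^2 ≡ 29 (mod 71)
(29)^3 ≡ 36 (mod 71)
36 - 3 = 33
33 · 21 = 693 ≡ 54 (mod 71)
54 · 16 = 864 ≡ 12 (mod 71)

12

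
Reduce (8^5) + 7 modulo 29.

5

(8)^5 ≡ 27 (mod 29)
27 + 7 = 34 ≡ 5 (mod 29)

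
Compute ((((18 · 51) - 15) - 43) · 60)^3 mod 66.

54

18 · 51 = 918 ≡ 60 (mod 66)
60 - 15 = 45
45 - 43 = 2
2 · 60 = 120 ≡ 54 (mod 66)
(54)^3 ≡ 54 (mod 66)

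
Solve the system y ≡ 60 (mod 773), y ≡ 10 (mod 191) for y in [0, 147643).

110599

773⁻¹ mod 191: 773*85 ≡ 1 (mod 191), so 773⁻¹ ≡ 85.
y = 60 + 773*((10 − 60)*85 mod 191) = 60 + 773*143 = 110599.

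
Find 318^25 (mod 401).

1

By square-and-multiply:
25 in binary is 11001, i.e. 25 = 16 + 8 + 1.
318^1 ≡ 318 (mod 401)
318^2 ≡ 318^2 = 101124 ≡ 72 (mod 401)
318^4 ≡ 72^2 = 5184 ≡ 372 (mod 401)
318^8 ≡ 372^2 = 138384 ≡ 39 (mod 401)
318^16 ≡ 39^2 = 1521 ≡ 318 (mod 401)
318^25 = 318^16 · 318^8 · 318^1 ≡ 318 · 39 · 318 (mod 401).
Accumulate the product:
318 · 39 = 12402 ≡ 372
372 · 318 = 118296 ≡ 1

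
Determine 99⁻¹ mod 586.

Apply the Euclidean algorithm and back-substitute:
586 = 5·99 + 91
99 = 1·91 + 8
91 = 11·8 + 3
8 = 2·3 + 2
3 = 1·2 + 1
2 = 2·1 + 0
gcd(99, 586) = 1, so the inverse exists.
Bézout: 1 = 37·586 − 219·99.
So 99⁻¹ ≡ −219 ≡ 367 (mod 586).

367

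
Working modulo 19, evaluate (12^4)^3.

1

(12)^4 ≡ 7 (mod 19)
(7)^3 ≡ 1 (mod 19)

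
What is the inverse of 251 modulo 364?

Apply the Euclidean algorithm and back-substitute:
364 = 1·251 + 113
251 = 2·113 + 25
113 = 4·25 + 13
25 = 1·13 + 12
13 = 1·12 + 1
12 = 12·1 + 0
gcd(251, 364) = 1, so the inverse exists.
Bézout: 1 = 20·364 − 29·251.
So 251⁻¹ ≡ −29 ≡ 335 (mod 364).

335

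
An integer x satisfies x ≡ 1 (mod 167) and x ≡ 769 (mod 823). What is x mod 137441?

53441

167⁻¹ mod 823: 167*69 ≡ 1 (mod 823), so 167⁻¹ ≡ 69.
x = 1 + 167*((769 − 1)*69 mod 823) = 1 + 167*320 = 53441.
Check: 53441 mod 167 = 1, 53441 mod 823 = 769. ✓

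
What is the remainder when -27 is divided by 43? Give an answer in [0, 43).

16

-27 = -1*43 + 16, so -27 ≡ 16 (mod 43).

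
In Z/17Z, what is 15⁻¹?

8

17 = 1×15 + 2
15 = 7×2 + 1
2 = 2×1 + 0
gcd(15, 17) = 1, so the inverse exists.
Back-substitute for 1:
1 = 1×15 − 7×2
  = −7×17 + 8×15
So 15⁻¹ ≡ 8 (mod 17).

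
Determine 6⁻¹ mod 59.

Run the extended Euclidean algorithm:
59 = 9×6 + 5
6 = 1×5 + 1
5 = 5×1 + 0
gcd(6, 59) = 1, so the inverse exists.
Back-substitute for 1:
1 = 1×6 − 1×5
  = −1×59 + 10×6
So 6⁻¹ ≡ 10 (mod 59).

10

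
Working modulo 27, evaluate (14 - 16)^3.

14 - 16 = -2 ≡ 25 (mod 27)
(25)^3 ≡ 19 (mod 27)

19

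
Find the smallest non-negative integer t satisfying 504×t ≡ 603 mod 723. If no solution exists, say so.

gcd(504, 723) = 3, and 3 | 603, so solutions exist.
Divide through by 3: 168×t ≡ 201 mod 241.
168⁻¹ ≡ 33 (mod 241).
t ≡ 33×201 ≡ 126 (mod 241).
The smallest non-negative solution is t = 126.

126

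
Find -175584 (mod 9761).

-175584 = -18*9761 + 114, so -175584 ≡ 114 (mod 9761).

114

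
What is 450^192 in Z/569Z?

256

450^1 ≡ 450 (mod 569)
450^2 ≡ 450^2 = 202500 ≡ 505 (mod 569)
450^4 ≡ 505^2 = 255025 ≡ 113 (mod 569)
450^8 ≡ 113^2 = 12769 ≡ 251 (mod 569)
450^16 ≡ 251^2 = 63001 ≡ 411 (mod 569)
450^32 ≡ 411^2 = 168921 ≡ 497 (mod 569)
450^64 ≡ 497^2 = 247009 ≡ 63 (mod 569)
450^128 ≡ 63^2 = 3969 ≡ 555 (mod 569)
450^192 = 450^128 * 450^64 ≡ 555 * 63 (mod 569).
555 * 63 = 34965 ≡ 256 (mod 569).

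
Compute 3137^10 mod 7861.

5069

Using repeated squaring:
10 in binary is 1010, i.e. 10 = 8 + 2.
3137^1 ≡ 3137 (mod 7861)
3137^2 ≡ 3137^2 = 9840769 ≡ 6658 (mod 7861)
3137^4 ≡ 6658^2 = 44328964 ≡ 785 (mod 7861)
3137^8 ≡ 785^2 = 616225 ≡ 3067 (mod 7861)
3137^10 = 3137^8 × 3137^2 ≡ 3067 × 6658 (mod 7861).
3067 × 6658 = 20420086 ≡ 5069 (mod 7861).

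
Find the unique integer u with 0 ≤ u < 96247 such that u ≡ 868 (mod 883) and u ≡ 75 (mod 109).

24709

883⁻¹ mod 109: 883·10 ≡ 1 (mod 109), so 883⁻¹ ≡ 10.
u = 868 + 883·((75 − 868)·10 mod 109) = 868 + 883·27 = 24709.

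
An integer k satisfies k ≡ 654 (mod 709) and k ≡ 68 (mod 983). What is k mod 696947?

709⁻¹ mod 983: 709*635 ≡ 1 (mod 983), so 709⁻¹ ≡ 635.
k = 654 + 709*((68 − 654)*635 mod 983) = 654 + 709*447 = 317577.

317577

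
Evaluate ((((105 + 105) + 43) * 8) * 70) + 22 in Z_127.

97

105 + 105 = 210 ≡ 83 (mod 127)
83 + 43 = 126
126 * 8 = 1008 ≡ 119 (mod 127)
119 * 70 = 8330 ≡ 75 (mod 127)
75 + 22 = 97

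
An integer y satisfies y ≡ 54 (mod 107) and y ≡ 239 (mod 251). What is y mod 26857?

107⁻¹ mod 251: 107×61 ≡ 1 (mod 251), so 107⁻¹ ≡ 61.
y = 54 + 107×((239 − 54)×61 mod 251) = 54 + 107×241 = 25841.

25841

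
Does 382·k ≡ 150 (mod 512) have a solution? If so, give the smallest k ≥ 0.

117

gcd(382, 512) = 2, and 2 | 150, so solutions exist.
Divide through by 2: 191·k = 75 (mod 256).
191⁻¹ ≡ 63 (mod 256).
k ≡ 63·75 ≡ 117 (mod 256).
The smallest non-negative solution is k = 117.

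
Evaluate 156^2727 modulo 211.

Compute successive squares:
2727 in binary is 101010100111, i.e. 2727 = 2048 + 512 + 128 + 32 + 4 + 2 + 1.
156^1 ≡ 156 (mod 211)
156^2 ≡ 156^2 = 24336 ≡ 71 (mod 211)
156^4 ≡ 71^2 = 5041 ≡ 188 (mod 211)
156^8 ≡ 188^2 = 35344 ≡ 107 (mod 211)
156^16 ≡ 107^2 = 11449 ≡ 55 (mod 211)
156^32 ≡ 55^2 = 3025 ≡ 71 (mod 211)
156^64 ≡ 71^2 = 5041 ≡ 188 (mod 211)
156^128 ≡ 188^2 = 35344 ≡ 107 (mod 211)
156^256 ≡ 107^2 = 11449 ≡ 55 (mod 211)
156^512 ≡ 55^2 = 3025 ≡ 71 (mod 211)
156^1024 ≡ 71^2 = 5041 ≡ 188 (mod 211)
156^2048 ≡ 188^2 = 35344 ≡ 107 (mod 211)
156^2727 = 156^2048 · 156^512 · 156^128 · 156^32 · 156^4 · 156^2 · 156^1 ≡ 107 · 71 · 107 · 71 · 188 · 71 · 156 (mod 211).
Accumulate the product:
107 · 71 = 7597 ≡ 1
1 · 107 = 107
107 · 71 = 7597 ≡ 1
1 · 188 = 188
188 · 71 = 13348 ≡ 55
55 · 156 = 8580 ≡ 140

140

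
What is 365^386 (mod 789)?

736

Using repeated squaring:
386 in binary is 110000010, i.e. 386 = 256 + 128 + 2.
365^1 ≡ 365 (mod 789)
365^2 ≡ 365^2 = 133225 ≡ 673 (mod 789)
365^4 ≡ 673^2 = 452929 ≡ 43 (mod 789)
365^8 ≡ 43^2 = 1849 ≡ 271 (mod 789)
365^16 ≡ 271^2 = 73441 ≡ 64 (mod 789)
365^32 ≡ 64^2 = 4096 ≡ 151 (mod 789)
365^64 ≡ 151^2 = 22801 ≡ 709 (mod 789)
365^128 ≡ 709^2 = 502681 ≡ 88 (mod 789)
365^256 ≡ 88^2 = 7744 ≡ 643 (mod 789)
365^386 = 365^256 · 365^128 · 365^2 ≡ 643 · 88 · 673 (mod 789).
Accumulate the product:
643 · 88 = 56584 ≡ 565
565 · 673 = 380245 ≡ 736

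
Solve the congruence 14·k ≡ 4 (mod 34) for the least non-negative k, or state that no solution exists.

gcd(14, 34) = 2, and 2 | 4, so solutions exist.
Divide through by 2: 7·k ≡ 2 mod 17.
7⁻¹ ≡ 5 (mod 17).
k ≡ 5·2 ≡ 10 (mod 17).
The smallest non-negative solution is k = 10.

10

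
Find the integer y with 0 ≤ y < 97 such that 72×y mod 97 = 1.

31

By the extended Euclidean algorithm:
97 = 1·72 + 25
72 = 2·25 + 22
25 = 1·22 + 3
22 = 7·3 + 1
3 = 3·1 + 0
gcd(72, 97) = 1, so the inverse exists.
Back-substitute for 1:
1 = 1·22 − 7·3
  = −7·25 + 8·22
  = 8·72 − 23·25
  = −23·97 + 31·72
So 72⁻¹ ≡ 31 (mod 97).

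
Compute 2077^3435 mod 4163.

1286

By square-and-multiply:
3435 in binary is 110101101011, i.e. 3435 = 2048 + 1024 + 256 + 64 + 32 + 8 + 2 + 1.
2077^1 ≡ 2077 (mod 4163)
2077^2 ≡ 2077^2 = 4313929 ≡ 1061 (mod 4163)
2077^4 ≡ 1061^2 = 1125721 ≡ 1711 (mod 4163)
2077^8 ≡ 1711^2 = 2927521 ≡ 932 (mod 4163)
2077^16 ≡ 932^2 = 868624 ≡ 2720 (mod 4163)
2077^32 ≡ 2720^2 = 7398400 ≡ 749 (mod 4163)
2077^64 ≡ 749^2 = 561001 ≡ 3159 (mod 4163)
2077^128 ≡ 3159^2 = 9979281 ≡ 570 (mod 4163)
2077^256 ≡ 570^2 = 324900 ≡ 186 (mod 4163)
2077^512 ≡ 186^2 = 34596 ≡ 1292 (mod 4163)
2077^1024 ≡ 1292^2 = 1669264 ≡ 4064 (mod 4163)
2077^2048 ≡ 4064^2 = 16516096 ≡ 1475 (mod 4163)
2077^3435 = 2077^2048 × 2077^1024 × 2077^256 × 2077^64 × 2077^32 × 2077^8 × 2077^2 × 2077^1 ≡ 1475 × 4064 × 186 × 3159 × 749 × 932 × 1061 × 2077 (mod 4163).
Accumulate the product:
1475 × 4064 = 5994400 ≡ 3843
3843 × 186 = 714798 ≡ 2925
2925 × 3159 = 9240075 ≡ 2378
2378 × 749 = 1781122 ≡ 3521
3521 × 932 = 3281572 ≡ 1128
1128 × 1061 = 1196808 ≡ 2027
2027 × 2077 = 4210079 ≡ 1286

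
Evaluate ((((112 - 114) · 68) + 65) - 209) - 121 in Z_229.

57

112 - 114 = -2 ≡ 227 (mod 229)
227 · 68 = 15436 ≡ 93 (mod 229)
93 + 65 = 158
158 - 209 = -51 ≡ 178 (mod 229)
178 - 121 = 57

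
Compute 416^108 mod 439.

427

Compute successive squares:
108 in binary is 1101100, i.e. 108 = 64 + 32 + 8 + 4.
416^1 ≡ 416 (mod 439)
416^2 ≡ 416^2 = 173056 ≡ 90 (mod 439)
416^4 ≡ 90^2 = 8100 ≡ 198 (mod 439)
416^8 ≡ 198^2 = 39204 ≡ 133 (mod 439)
416^16 ≡ 133^2 = 17689 ≡ 129 (mod 439)
416^32 ≡ 129^2 = 16641 ≡ 398 (mod 439)
416^64 ≡ 398^2 = 158404 ≡ 364 (mod 439)
416^108 = 416^64 × 416^32 × 416^8 × 416^4 ≡ 364 × 398 × 133 × 198 (mod 439).
Accumulate the product:
364 × 398 = 144872 ≡ 2
2 × 133 = 266
266 × 198 = 52668 ≡ 427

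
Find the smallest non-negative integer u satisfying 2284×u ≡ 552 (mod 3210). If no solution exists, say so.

93

gcd(2284, 3210) = 2, and 2 | 552, so solutions exist.
Divide through by 2: 1142×u ≡ 276 (mod 1605).
1142⁻¹ ≡ 1553 (mod 1605).
u ≡ 1553×276 ≡ 93 (mod 1605).
The smallest non-negative solution is u = 93.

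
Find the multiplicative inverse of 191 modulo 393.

393 = 2×191 + 11
191 = 17×11 + 4
11 = 2×4 + 3
4 = 1×3 + 1
3 = 3×1 + 0
gcd(191, 393) = 1, so the inverse exists.
Back-substitute for 1:
1 = 1×4 − 1×3
  = −1×11 + 3×4
  = 3×191 − 52×11
  = −52×393 + 107×191
So 191⁻¹ ≡ 107 (mod 393).

107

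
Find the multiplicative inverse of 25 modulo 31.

By the extended Euclidean algorithm:
31 = 1*25 + 6
25 = 4*6 + 1
6 = 6*1 + 0
gcd(25, 31) = 1, so the inverse exists.
Back-substitute for 1:
1 = 1*25 − 4*6
  = −4*31 + 5*25
So 25⁻¹ ≡ 5 (mod 31).

5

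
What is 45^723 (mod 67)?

27

723 in binary is 1011010011, i.e. 723 = 512 + 128 + 64 + 16 + 2 + 1.
45^1 ≡ 45 (mod 67)
45^2 ≡ 45^2 = 2025 ≡ 15 (mod 67)
45^4 ≡ 15^2 = 225 ≡ 24 (mod 67)
45^8 ≡ 24^2 = 576 ≡ 40 (mod 67)
45^16 ≡ 40^2 = 1600 ≡ 59 (mod 67)
45^32 ≡ 59^2 = 3481 ≡ 64 (mod 67)
45^64 ≡ 64^2 = 4096 ≡ 9 (mod 67)
45^128 ≡ 9^2 = 81 ≡ 14 (mod 67)
45^256 ≡ 14^2 = 196 ≡ 62 (mod 67)
45^512 ≡ 62^2 = 3844 ≡ 25 (mod 67)
45^723 = 45^512 * 45^128 * 45^64 * 45^16 * 45^2 * 45^1 ≡ 25 * 14 * 9 * 59 * 15 * 45 (mod 67).
Accumulate the product:
25 * 14 = 350 ≡ 15
15 * 9 = 135 ≡ 1
1 * 59 = 59
59 * 15 = 885 ≡ 14
14 * 45 = 630 ≡ 27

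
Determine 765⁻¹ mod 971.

938

Apply the Euclidean algorithm and back-substitute:
971 = 1·765 + 206
765 = 3·206 + 147
206 = 1·147 + 59
147 = 2·59 + 29
59 = 2·29 + 1
29 = 29·1 + 0
gcd(765, 971) = 1, so the inverse exists.
Back-substitute for 1:
1 = 1·59 − 2·29
  = −2·147 + 5·59
  = 5·206 − 7·147
  = −7·765 + 26·206
  = 26·971 − 33·765
So 765⁻¹ ≡ −33 ≡ 938 (mod 971).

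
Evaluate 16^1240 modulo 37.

By square-and-multiply:
1240 in binary is 10011011000, i.e. 1240 = 1024 + 128 + 64 + 16 + 8.
16^1 ≡ 16 (mod 37)
16^2 ≡ 16^2 = 256 ≡ 34 (mod 37)
16^4 ≡ 34^2 = 1156 ≡ 9 (mod 37)
16^8 ≡ 9^2 = 81 ≡ 7 (mod 37)
16^16 ≡ 7^2 = 49 ≡ 12 (mod 37)
16^32 ≡ 12^2 = 144 ≡ 33 (mod 37)
16^64 ≡ 33^2 = 1089 ≡ 16 (mod 37)
16^128 ≡ 16^2 = 256 ≡ 34 (mod 37)
16^256 ≡ 34^2 = 1156 ≡ 9 (mod 37)
16^512 ≡ 9^2 = 81 ≡ 7 (mod 37)
16^1024 ≡ 7^2 = 49 ≡ 12 (mod 37)
16^1240 = 16^1024 · 16^128 · 16^64 · 16^16 · 16^8 ≡ 12 · 34 · 16 · 12 · 7 (mod 37).
Accumulate the product:
12 · 34 = 408 ≡ 1
1 · 16 = 16
16 · 12 = 192 ≡ 7
7 · 7 = 49 ≡ 12

12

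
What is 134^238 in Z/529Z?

Using repeated squaring:
238 in binary is 11101110, i.e. 238 = 128 + 64 + 32 + 8 + 4 + 2.
134^1 ≡ 134 (mod 529)
134^2 ≡ 134^2 = 17956 ≡ 499 (mod 529)
134^4 ≡ 499^2 = 249001 ≡ 371 (mod 529)
134^8 ≡ 371^2 = 137641 ≡ 101 (mod 529)
134^16 ≡ 101^2 = 10201 ≡ 150 (mod 529)
134^32 ≡ 150^2 = 22500 ≡ 282 (mod 529)
134^64 ≡ 282^2 = 79524 ≡ 174 (mod 529)
134^128 ≡ 174^2 = 30276 ≡ 123 (mod 529)
134^238 = 134^128 · 134^64 · 134^32 · 134^8 · 134^4 · 134^2 ≡ 123 · 174 · 282 · 101 · 371 · 499 (mod 529).
Accumulate the product:
123 · 174 = 21402 ≡ 242
242 · 282 = 68244 ≡ 3
3 · 101 = 303
303 · 371 = 112413 ≡ 265
265 · 499 = 132235 ≡ 514

514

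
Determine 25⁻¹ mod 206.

206 = 8*25 + 6
25 = 4*6 + 1
6 = 6*1 + 0
gcd(25, 206) = 1, so the inverse exists.
Back-substitute for 1:
1 = 1*25 − 4*6
  = −4*206 + 33*25
So 25⁻¹ ≡ 33 (mod 206).

33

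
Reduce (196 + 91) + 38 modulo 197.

128

196 + 91 = 287 ≡ 90 (mod 197)
90 + 38 = 128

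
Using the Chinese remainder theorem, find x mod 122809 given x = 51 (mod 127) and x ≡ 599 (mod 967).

127⁻¹ mod 967: 127*533 ≡ 1 (mod 967), so 127⁻¹ ≡ 533.
x = 51 + 127*((599 − 51)*533 mod 967) = 51 + 127*50 = 6401.

6401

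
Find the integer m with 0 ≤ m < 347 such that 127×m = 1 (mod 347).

194

347 = 2·127 + 93
127 = 1·93 + 34
93 = 2·34 + 25
34 = 1·25 + 9
25 = 2·9 + 7
9 = 1·7 + 2
7 = 3·2 + 1
2 = 2·1 + 0
gcd(127, 347) = 1, so the inverse exists.
Back-substitute for 1:
1 = 1·7 − 3·2
  = −3·9 + 4·7
  = 4·25 − 11·9
  = −11·34 + 15·25
  = 15·93 − 41·34
  = −41·127 + 56·93
  = 56·347 − 153·127
So 127⁻¹ ≡ −153 ≡ 194 (mod 347).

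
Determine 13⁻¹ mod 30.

7

30 = 2*13 + 4
13 = 3*4 + 1
4 = 4*1 + 0
gcd(13, 30) = 1, so the inverse exists.
Bézout: 1 = −3*30 + 7*13.
So 13⁻¹ ≡ 7 (mod 30).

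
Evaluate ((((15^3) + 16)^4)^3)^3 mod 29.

24

(15)^3 ≡ 11 (mod 29)
11 + 16 = 27
(27)^4 ≡ 16 (mod 29)
(16)^3 ≡ 7 (mod 29)
(7)^3 ≡ 24 (mod 29)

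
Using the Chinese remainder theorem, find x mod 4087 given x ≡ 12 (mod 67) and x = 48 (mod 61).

67⁻¹ mod 61: 67*51 ≡ 1 (mod 61), so 67⁻¹ ≡ 51.
x = 12 + 67*((48 − 12)*51 mod 61) = 12 + 67*6 = 414.

414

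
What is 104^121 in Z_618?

121 in binary is 1111001, i.e. 121 = 64 + 32 + 16 + 8 + 1.
104^1 ≡ 104 (mod 618)
104^2 ≡ 104^2 = 10816 ≡ 310 (mod 618)
104^4 ≡ 310^2 = 96100 ≡ 310 (mod 618)
104^8 ≡ 310^2 = 96100 ≡ 310 (mod 618)
104^16 ≡ 310^2 = 96100 ≡ 310 (mod 618)
104^32 ≡ 310^2 = 96100 ≡ 310 (mod 618)
104^64 ≡ 310^2 = 96100 ≡ 310 (mod 618)
104^121 = 104^64 * 104^32 * 104^16 * 104^8 * 104^1 ≡ 310 * 310 * 310 * 310 * 104 (mod 618).
Accumulate the product:
310 * 310 = 96100 ≡ 310
310 * 310 = 96100 ≡ 310
310 * 310 = 96100 ≡ 310
310 * 104 = 32240 ≡ 104

104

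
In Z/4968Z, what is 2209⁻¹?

4968 = 2·2209 + 550
2209 = 4·550 + 9
550 = 61·9 + 1
9 = 9·1 + 0
gcd(2209, 4968) = 1, so the inverse exists.
Bézout: 1 = 245·4968 − 551·2209.
So 2209⁻¹ ≡ −551 ≡ 4417 (mod 4968).

4417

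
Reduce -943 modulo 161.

23

-943 = -6×161 + 23, so -943 ≡ 23 (mod 161).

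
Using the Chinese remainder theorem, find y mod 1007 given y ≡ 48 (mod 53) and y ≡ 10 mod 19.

48

53⁻¹ mod 19: 53*14 ≡ 1 (mod 19), so 53⁻¹ ≡ 14.
y = 48 + 53*((10 − 48)*14 mod 19) = 48 + 53*0 = 48.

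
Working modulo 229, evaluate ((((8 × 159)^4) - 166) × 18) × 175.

8 × 159 = 1272 ≡ 127 (mod 229)
(127)^4 ≡ 183 (mod 229)
183 - 166 = 17
17 × 18 = 306 ≡ 77 (mod 229)
77 × 175 = 13475 ≡ 193 (mod 229)

193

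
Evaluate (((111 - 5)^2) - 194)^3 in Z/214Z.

166

111 - 5 = 106
(106)^2 ≡ 108 (mod 214)
108 - 194 = -86 ≡ 128 (mod 214)
(128)^3 ≡ 166 (mod 214)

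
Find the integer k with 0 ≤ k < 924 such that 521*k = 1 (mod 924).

509

Apply the Euclidean algorithm and back-substitute:
924 = 1·521 + 403
521 = 1·403 + 118
403 = 3·118 + 49
118 = 2·49 + 20
49 = 2·20 + 9
20 = 2·9 + 2
9 = 4·2 + 1
2 = 2·1 + 0
gcd(521, 924) = 1, so the inverse exists.
Bézout: 1 = 234·924 − 415·521.
So 521⁻¹ ≡ −415 ≡ 509 (mod 924).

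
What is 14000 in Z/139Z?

100

14000 = 100·139 + 100, so 14000 ≡ 100 (mod 139).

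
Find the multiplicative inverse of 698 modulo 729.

47

Apply the Euclidean algorithm and back-substitute:
729 = 1·698 + 31
698 = 22·31 + 16
31 = 1·16 + 15
16 = 1·15 + 1
15 = 15·1 + 0
gcd(698, 729) = 1, so the inverse exists.
Bézout: 1 = −45·729 + 47·698.
So 698⁻¹ ≡ 47 (mod 729).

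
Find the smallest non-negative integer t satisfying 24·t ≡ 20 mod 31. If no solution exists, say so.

gcd(24, 31) = 1, so a unique solution mod 31 exists.
24⁻¹ ≡ 22 (mod 31).
t ≡ 22·20 ≡ 6 (mod 31).

6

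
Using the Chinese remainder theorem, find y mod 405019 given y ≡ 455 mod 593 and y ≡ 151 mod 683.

593⁻¹ mod 683: 593×129 ≡ 1 (mod 683), so 593⁻¹ ≡ 129.
y = 455 + 593×((151 − 455)×129 mod 683) = 455 + 593×398 = 236469.

236469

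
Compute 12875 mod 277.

133

12875 = 46·277 + 133, so 12875 ≡ 133 (mod 277).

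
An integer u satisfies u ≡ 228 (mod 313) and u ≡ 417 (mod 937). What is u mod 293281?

313⁻¹ mod 937: 313*470 ≡ 1 (mod 937), so 313⁻¹ ≡ 470.
u = 228 + 313*((417 − 228)*470 mod 937) = 228 + 313*752 = 235604.

235604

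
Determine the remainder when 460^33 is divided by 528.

256

By square-and-multiply:
33 in binary is 100001, i.e. 33 = 32 + 1.
460^1 ≡ 460 (mod 528)
460^2 ≡ 460^2 = 211600 ≡ 400 (mod 528)
460^4 ≡ 400^2 = 160000 ≡ 16 (mod 528)
460^8 ≡ 16^2 = 256 (mod 528)
460^16 ≡ 256^2 = 65536 ≡ 64 (mod 528)
460^32 ≡ 64^2 = 4096 ≡ 400 (mod 528)
460^33 = 460^32 * 460^1 ≡ 400 * 460 (mod 528).
400 * 460 = 184000 ≡ 256 (mod 528).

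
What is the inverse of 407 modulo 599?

521

599 = 1·407 + 192
407 = 2·192 + 23
192 = 8·23 + 8
23 = 2·8 + 7
8 = 1·7 + 1
7 = 7·1 + 0
gcd(407, 599) = 1, so the inverse exists.
Bézout: 1 = 53·599 − 78·407.
So 407⁻¹ ≡ −78 ≡ 521 (mod 599).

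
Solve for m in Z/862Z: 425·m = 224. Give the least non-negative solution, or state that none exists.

250

gcd(425, 862) = 1, so a unique solution mod 862 exists.
425⁻¹ ≡ 359 (mod 862).
m ≡ 359·224 ≡ 250 (mod 862).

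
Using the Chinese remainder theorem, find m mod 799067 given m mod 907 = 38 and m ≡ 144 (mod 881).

907⁻¹ mod 881: 907·305 ≡ 1 (mod 881), so 907⁻¹ ≡ 305.
m = 38 + 907·((144 − 38)·305 mod 881) = 38 + 907·614 = 556936.
Check: 556936 mod 907 = 38, 556936 mod 881 = 144. ✓

556936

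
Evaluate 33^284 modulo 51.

Using repeated squaring:
33^1 ≡ 33 (mod 51)
33^2 ≡ 33^2 = 1089 ≡ 18 (mod 51)
33^4 ≡ 18^2 = 324 ≡ 18 (mod 51)
33^8 ≡ 18^2 = 324 ≡ 18 (mod 51)
33^16 ≡ 18^2 = 324 ≡ 18 (mod 51)
33^32 ≡ 18^2 = 324 ≡ 18 (mod 51)
33^64 ≡ 18^2 = 324 ≡ 18 (mod 51)
33^128 ≡ 18^2 = 324 ≡ 18 (mod 51)
33^256 ≡ 18^2 = 324 ≡ 18 (mod 51)
33^284 = 33^256 × 33^16 × 33^8 × 33^4 ≡ 18 × 18 × 18 × 18 (mod 51).
Accumulate the product:
18 × 18 = 324 ≡ 18
18 × 18 = 324 ≡ 18
18 × 18 = 324 ≡ 18

18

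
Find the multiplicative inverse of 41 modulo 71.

26

By the extended Euclidean algorithm:
71 = 1×41 + 30
41 = 1×30 + 11
30 = 2×11 + 8
11 = 1×8 + 3
8 = 2×3 + 2
3 = 1×2 + 1
2 = 2×1 + 0
gcd(41, 71) = 1, so the inverse exists.
Bézout: 1 = −15×71 + 26×41.
So 41⁻¹ ≡ 26 (mod 71).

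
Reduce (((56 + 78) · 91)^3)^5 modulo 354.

56 + 78 = 134
134 · 91 = 12194 ≡ 158 (mod 354)
(158)^3 ≡ 44 (mod 354)
(44)^5 ≡ 14 (mod 354)

14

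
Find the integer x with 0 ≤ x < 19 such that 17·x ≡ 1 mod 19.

By the extended Euclidean algorithm:
19 = 1×17 + 2
17 = 8×2 + 1
2 = 2×1 + 0
gcd(17, 19) = 1, so the inverse exists.
Bézout: 1 = −8×19 + 9×17.
So 17⁻¹ ≡ 9 (mod 19).

9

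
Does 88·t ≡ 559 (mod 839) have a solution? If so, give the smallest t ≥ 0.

607

gcd(88, 839) = 1, so a unique solution mod 839 exists.
88⁻¹ ≡ 696 (mod 839).
t ≡ 696·559 ≡ 607 (mod 839).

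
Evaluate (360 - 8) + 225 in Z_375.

202

360 - 8 = 352
352 + 225 = 577 ≡ 202 (mod 375)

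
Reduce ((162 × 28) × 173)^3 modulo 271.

162 × 28 = 4536 ≡ 200 (mod 271)
200 × 173 = 34600 ≡ 183 (mod 271)
(183)^3 ≡ 93 (mod 271)

93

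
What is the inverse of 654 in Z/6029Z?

3162

Apply the Euclidean algorithm and back-substitute:
6029 = 9×654 + 143
654 = 4×143 + 82
143 = 1×82 + 61
82 = 1×61 + 21
61 = 2×21 + 19
21 = 1×19 + 2
19 = 9×2 + 1
2 = 2×1 + 0
gcd(654, 6029) = 1, so the inverse exists.
Back-substitute for 1:
1 = 1×19 − 9×2
  = −9×21 + 10×19
  = 10×61 − 29×21
  = −29×82 + 39×61
  = 39×143 − 68×82
  = −68×654 + 311×143
  = 311×6029 − 2867×654
So 654⁻¹ ≡ −2867 ≡ 3162 (mod 6029).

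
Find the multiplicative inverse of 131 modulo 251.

23

Apply the Euclidean algorithm and back-substitute:
251 = 1×131 + 120
131 = 1×120 + 11
120 = 10×11 + 10
11 = 1×10 + 1
10 = 10×1 + 0
gcd(131, 251) = 1, so the inverse exists.
Back-substitute for 1:
1 = 1×11 − 1×10
  = −1×120 + 11×11
  = 11×131 − 12×120
  = −12×251 + 23×131
So 131⁻¹ ≡ 23 (mod 251).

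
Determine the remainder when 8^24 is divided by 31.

4

By square-and-multiply:
24 in binary is 11000, i.e. 24 = 16 + 8.
8^1 ≡ 8 (mod 31)
8^2 ≡ 8^2 = 64 ≡ 2 (mod 31)
8^4 ≡ 2^2 = 4 (mod 31)
8^8 ≡ 4^2 = 16 (mod 31)
8^16 ≡ 16^2 = 256 ≡ 8 (mod 31)
8^24 = 8^16 × 8^8 ≡ 8 × 16 (mod 31).
8 × 16 = 128 ≡ 4 (mod 31).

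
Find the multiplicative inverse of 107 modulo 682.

51

Apply the Euclidean algorithm and back-substitute:
682 = 6·107 + 40
107 = 2·40 + 27
40 = 1·27 + 13
27 = 2·13 + 1
13 = 13·1 + 0
gcd(107, 682) = 1, so the inverse exists.
Back-substitute for 1:
1 = 1·27 − 2·13
  = −2·40 + 3·27
  = 3·107 − 8·40
  = −8·682 + 51·107
So 107⁻¹ ≡ 51 (mod 682).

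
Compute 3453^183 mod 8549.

Compute successive squares:
183 in binary is 10110111, i.e. 183 = 128 + 32 + 16 + 4 + 2 + 1.
3453^1 ≡ 3453 (mod 8549)
3453^2 ≡ 3453^2 = 11923209 ≡ 5903 (mod 8549)
3453^4 ≡ 5903^2 = 34845409 ≡ 8234 (mod 8549)
3453^8 ≡ 8234^2 = 67798756 ≡ 5186 (mod 8549)
3453^16 ≡ 5186^2 = 26894596 ≡ 7991 (mod 8549)
3453^32 ≡ 7991^2 = 63856081 ≡ 3600 (mod 8549)
3453^64 ≡ 3600^2 = 12960000 ≡ 8265 (mod 8549)
3453^128 ≡ 8265^2 = 68310225 ≡ 3715 (mod 8549)
3453^183 = 3453^128 · 3453^32 · 3453^16 · 3453^4 · 3453^2 · 3453^1 ≡ 3715 · 3600 · 7991 · 8234 · 5903 · 3453 (mod 8549).
Accumulate the product:
3715 · 3600 = 13374000 ≡ 3364
3364 · 7991 = 26881724 ≡ 3668
3668 · 8234 = 30202312 ≡ 7244
7244 · 5903 = 42761332 ≡ 7783
7783 · 3453 = 26874699 ≡ 5192

5192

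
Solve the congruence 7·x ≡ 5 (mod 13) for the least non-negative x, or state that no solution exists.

10

gcd(7, 13) = 1, so a unique solution mod 13 exists.
7⁻¹ ≡ 2 (mod 13).
x ≡ 2·5 ≡ 10 (mod 13).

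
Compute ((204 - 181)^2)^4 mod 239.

204 - 181 = 23
(23)^2 ≡ 51 (mod 239)
(51)^4 ≡ 67 (mod 239)

67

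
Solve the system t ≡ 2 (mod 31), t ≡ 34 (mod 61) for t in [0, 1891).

95

31⁻¹ mod 61: 31*2 ≡ 1 (mod 61), so 31⁻¹ ≡ 2.
t = 2 + 31*((34 − 2)*2 mod 61) = 2 + 31*3 = 95.
Check: 95 mod 31 = 2, 95 mod 61 = 34. ✓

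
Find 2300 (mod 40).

20

2300 = 57*40 + 20, so 2300 ≡ 20 (mod 40).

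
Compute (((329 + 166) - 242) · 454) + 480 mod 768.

329 + 166 = 495
495 - 242 = 253
253 · 454 = 114862 ≡ 430 (mod 768)
430 + 480 = 910 ≡ 142 (mod 768)

142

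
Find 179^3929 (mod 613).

By square-and-multiply:
3929 in binary is 111101011001, i.e. 3929 = 2048 + 1024 + 512 + 256 + 64 + 16 + 8 + 1.
179^1 ≡ 179 (mod 613)
179^2 ≡ 179^2 = 32041 ≡ 165 (mod 613)
179^4 ≡ 165^2 = 27225 ≡ 253 (mod 613)
179^8 ≡ 253^2 = 64009 ≡ 257 (mod 613)
179^16 ≡ 257^2 = 66049 ≡ 458 (mod 613)
179^32 ≡ 458^2 = 209764 ≡ 118 (mod 613)
179^64 ≡ 118^2 = 13924 ≡ 438 (mod 613)
179^128 ≡ 438^2 = 191844 ≡ 588 (mod 613)
179^256 ≡ 588^2 = 345744 ≡ 12 (mod 613)
179^512 ≡ 12^2 = 144 (mod 613)
179^1024 ≡ 144^2 = 20736 ≡ 507 (mod 613)
179^2048 ≡ 507^2 = 257049 ≡ 202 (mod 613)
179^3929 = 179^2048 · 179^1024 · 179^512 · 179^256 · 179^64 · 179^16 · 179^8 · 179^1 ≡ 202 · 507 · 144 · 12 · 438 · 458 · 257 · 179 (mod 613).
Accumulate the product:
202 · 507 = 102414 ≡ 43
43 · 144 = 6192 ≡ 62
62 · 12 = 744 ≡ 131
131 · 438 = 57378 ≡ 369
369 · 458 = 169002 ≡ 427
427 · 257 = 109739 ≡ 12
12 · 179 = 2148 ≡ 309

309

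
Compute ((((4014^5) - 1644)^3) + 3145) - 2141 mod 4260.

3224

(4014)^5 ≡ 3144 (mod 4260)
3144 - 1644 = 1500
(1500)^3 ≡ 2220 (mod 4260)
2220 + 3145 = 5365 ≡ 1105 (mod 4260)
1105 - 2141 = -1036 ≡ 3224 (mod 4260)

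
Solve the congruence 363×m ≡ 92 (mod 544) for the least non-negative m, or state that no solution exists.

gcd(363, 544) = 1, so a unique solution mod 544 exists.
363⁻¹ ≡ 3 (mod 544).
m ≡ 3×92 ≡ 276 (mod 544).

276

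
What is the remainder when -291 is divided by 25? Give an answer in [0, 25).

-291 = -12×25 + 9, so -291 ≡ 9 (mod 25).

9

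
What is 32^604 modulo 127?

8

Using repeated squaring:
604 in binary is 1001011100, i.e. 604 = 512 + 64 + 16 + 8 + 4.
32^1 ≡ 32 (mod 127)
32^2 ≡ 32^2 = 1024 ≡ 8 (mod 127)
32^4 ≡ 8^2 = 64 (mod 127)
32^8 ≡ 64^2 = 4096 ≡ 32 (mod 127)
32^16 ≡ 32^2 = 1024 ≡ 8 (mod 127)
32^32 ≡ 8^2 = 64 (mod 127)
32^64 ≡ 64^2 = 4096 ≡ 32 (mod 127)
32^128 ≡ 32^2 = 1024 ≡ 8 (mod 127)
32^256 ≡ 8^2 = 64 (mod 127)
32^512 ≡ 64^2 = 4096 ≡ 32 (mod 127)
32^604 = 32^512 · 32^64 · 32^16 · 32^8 · 32^4 ≡ 32 · 32 · 8 · 32 · 64 (mod 127).
Accumulate the product:
32 · 32 = 1024 ≡ 8
8 · 8 = 64
64 · 32 = 2048 ≡ 16
16 · 64 = 1024 ≡ 8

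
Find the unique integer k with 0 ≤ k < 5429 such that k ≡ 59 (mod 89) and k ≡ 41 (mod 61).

5043

89⁻¹ mod 61: 89×24 ≡ 1 (mod 61), so 89⁻¹ ≡ 24.
k = 59 + 89×((41 − 59)×24 mod 61) = 59 + 89×56 = 5043.
Check: 5043 mod 89 = 59, 5043 mod 61 = 41. ✓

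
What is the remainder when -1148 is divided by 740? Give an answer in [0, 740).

-1148 = -2*740 + 332, so -1148 ≡ 332 (mod 740).

332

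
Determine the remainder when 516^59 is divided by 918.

By square-and-multiply:
59 in binary is 111011, i.e. 59 = 32 + 16 + 8 + 2 + 1.
516^1 ≡ 516 (mod 918)
516^2 ≡ 516^2 = 266256 ≡ 36 (mod 918)
516^4 ≡ 36^2 = 1296 ≡ 378 (mod 918)
516^8 ≡ 378^2 = 142884 ≡ 594 (mod 918)
516^16 ≡ 594^2 = 352836 ≡ 324 (mod 918)
516^32 ≡ 324^2 = 104976 ≡ 324 (mod 918)
516^59 = 516^32 * 516^16 * 516^8 * 516^2 * 516^1 ≡ 324 * 324 * 594 * 36 * 516 (mod 918).
Accumulate the product:
324 * 324 = 104976 ≡ 324
324 * 594 = 192456 ≡ 594
594 * 36 = 21384 ≡ 270
270 * 516 = 139320 ≡ 702

702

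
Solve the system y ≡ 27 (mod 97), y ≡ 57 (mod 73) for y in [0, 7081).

5459

97⁻¹ mod 73: 97*70 ≡ 1 (mod 73), so 97⁻¹ ≡ 70.
y = 27 + 97*((57 − 27)*70 mod 73) = 27 + 97*56 = 5459.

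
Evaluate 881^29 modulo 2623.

967

881^1 ≡ 881 (mod 2623)
881^2 ≡ 881^2 = 776161 ≡ 2376 (mod 2623)
881^4 ≡ 2376^2 = 5645376 ≡ 680 (mod 2623)
881^8 ≡ 680^2 = 462400 ≡ 752 (mod 2623)
881^16 ≡ 752^2 = 565504 ≡ 1559 (mod 2623)
881^29 = 881^16 × 881^8 × 881^4 × 881^1 ≡ 1559 × 752 × 680 × 881 (mod 2623).
Accumulate the product:
1559 × 752 = 1172368 ≡ 2510
2510 × 680 = 1706800 ≡ 1850
1850 × 881 = 1629850 ≡ 967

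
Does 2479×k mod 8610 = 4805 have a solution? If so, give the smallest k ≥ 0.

gcd(2479, 8610) = 1, so a unique solution mod 8610 exists.
2479⁻¹ ≡ 3949 (mod 8610).
k ≡ 3949×4805 ≡ 7115 (mod 8610).

7115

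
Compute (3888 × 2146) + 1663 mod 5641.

3888 × 2146 = 8343648 ≡ 609 (mod 5641)
609 + 1663 = 2272

2272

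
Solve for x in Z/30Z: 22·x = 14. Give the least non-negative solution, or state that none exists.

gcd(22, 30) = 2, and 2 | 14, so solutions exist.
Divide through by 2: 11·x ≡ 7 (mod 15).
11⁻¹ ≡ 11 (mod 15).
x ≡ 11·7 ≡ 2 (mod 15).
The smallest non-negative solution is x = 2.

2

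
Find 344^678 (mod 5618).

1312

678 in binary is 1010100110, i.e. 678 = 512 + 128 + 32 + 4 + 2.
344^1 ≡ 344 (mod 5618)
344^2 ≡ 344^2 = 118336 ≡ 358 (mod 5618)
344^4 ≡ 358^2 = 128164 ≡ 4568 (mod 5618)
344^8 ≡ 4568^2 = 20866624 ≡ 1372 (mod 5618)
344^16 ≡ 1372^2 = 1882384 ≡ 354 (mod 5618)
344^32 ≡ 354^2 = 125316 ≡ 1720 (mod 5618)
344^64 ≡ 1720^2 = 2958400 ≡ 3332 (mod 5618)
344^128 ≡ 3332^2 = 11102224 ≡ 1056 (mod 5618)
344^256 ≡ 1056^2 = 1115136 ≡ 2772 (mod 5618)
344^512 ≡ 2772^2 = 7683984 ≡ 4178 (mod 5618)
344^678 = 344^512 · 344^128 · 344^32 · 344^4 · 344^2 ≡ 4178 · 1056 · 1720 · 4568 · 358 (mod 5618).
Accumulate the product:
4178 · 1056 = 4411968 ≡ 1838
1838 · 1720 = 3161360 ≡ 4044
4044 · 4568 = 18472992 ≡ 1008
1008 · 358 = 360864 ≡ 1312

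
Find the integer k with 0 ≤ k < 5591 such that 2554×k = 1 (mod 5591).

5591 = 2·2554 + 483
2554 = 5·483 + 139
483 = 3·139 + 66
139 = 2·66 + 7
66 = 9·7 + 3
7 = 2·3 + 1
3 = 3·1 + 0
gcd(2554, 5591) = 1, so the inverse exists.
Bézout: 1 = −735·5591 + 1609·2554.
So 2554⁻¹ ≡ 1609 (mod 5591).

1609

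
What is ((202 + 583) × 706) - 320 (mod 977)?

202 + 583 = 785
785 × 706 = 554210 ≡ 251 (mod 977)
251 - 320 = -69 ≡ 908 (mod 977)

908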